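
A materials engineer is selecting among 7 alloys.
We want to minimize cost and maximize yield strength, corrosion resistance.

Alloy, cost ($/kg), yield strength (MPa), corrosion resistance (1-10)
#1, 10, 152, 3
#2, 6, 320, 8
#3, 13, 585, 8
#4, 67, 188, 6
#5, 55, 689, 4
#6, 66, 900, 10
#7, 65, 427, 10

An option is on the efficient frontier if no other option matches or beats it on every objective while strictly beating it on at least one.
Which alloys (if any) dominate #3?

#1: worse on yield strength (152 vs 585).
#2: worse on yield strength (320 vs 585).
#4: worse on cost (67 vs 13).
#5: worse on cost (55 vs 13).
#6: worse on cost (66 vs 13).
#7: worse on cost (65 vs 13).
No option dominates #3.

none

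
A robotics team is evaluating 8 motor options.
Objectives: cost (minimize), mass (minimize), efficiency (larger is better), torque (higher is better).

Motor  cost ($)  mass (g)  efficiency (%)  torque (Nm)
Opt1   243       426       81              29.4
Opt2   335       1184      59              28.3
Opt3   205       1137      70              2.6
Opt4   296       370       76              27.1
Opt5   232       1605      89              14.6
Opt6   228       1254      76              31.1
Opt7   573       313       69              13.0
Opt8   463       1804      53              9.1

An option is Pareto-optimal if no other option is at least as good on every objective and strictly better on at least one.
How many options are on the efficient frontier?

6

Opt1: not dominated.
Opt2: dominated by Opt1 (cost 243≤335, mass 426≤1184, efficiency 81≥59, torque 29.4≥28.3).
Opt3: not dominated (best cost).
Opt4: not dominated.
Opt5: not dominated (best efficiency).
Opt6: not dominated (best torque).
Opt7: not dominated (best mass).
Opt8: dominated by Opt1 (cost 243≤463, mass 426≤1804, efficiency 81≥53, torque 29.4≥9.1).
Pareto-optimal: Opt1, Opt3, Opt4, Opt5, Opt6, Opt7 → 6.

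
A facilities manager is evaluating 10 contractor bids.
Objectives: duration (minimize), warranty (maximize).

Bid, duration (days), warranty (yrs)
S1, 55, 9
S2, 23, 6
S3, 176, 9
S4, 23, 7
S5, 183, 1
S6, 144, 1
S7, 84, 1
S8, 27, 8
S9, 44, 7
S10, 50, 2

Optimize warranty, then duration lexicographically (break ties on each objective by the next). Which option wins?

S1

First maximize warranty: best is 9, kept {S1, S3}.
Then minimize duration: best is 55, kept {S1}.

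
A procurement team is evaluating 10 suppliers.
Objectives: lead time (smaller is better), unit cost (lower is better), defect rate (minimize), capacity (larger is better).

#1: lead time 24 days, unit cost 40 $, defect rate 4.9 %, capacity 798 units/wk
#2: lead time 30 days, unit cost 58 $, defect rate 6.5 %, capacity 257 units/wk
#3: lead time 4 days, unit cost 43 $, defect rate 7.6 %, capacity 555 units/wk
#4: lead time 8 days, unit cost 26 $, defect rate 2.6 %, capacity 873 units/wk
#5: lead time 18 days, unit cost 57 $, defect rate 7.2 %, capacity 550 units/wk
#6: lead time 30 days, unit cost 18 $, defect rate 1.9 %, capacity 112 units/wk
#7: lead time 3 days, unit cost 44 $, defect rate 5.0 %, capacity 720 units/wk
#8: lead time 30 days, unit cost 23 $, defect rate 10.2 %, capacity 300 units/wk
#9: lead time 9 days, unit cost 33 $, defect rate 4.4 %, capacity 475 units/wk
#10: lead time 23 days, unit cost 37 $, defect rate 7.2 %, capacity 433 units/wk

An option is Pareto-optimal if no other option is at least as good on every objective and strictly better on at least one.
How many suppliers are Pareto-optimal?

#1: dominated by #4 (lead time 8≤24, unit cost 26≤40, defect rate 2.6≤4.9, capacity 873≥798).
#2: dominated by #1 (lead time 24≤30, unit cost 40≤58, defect rate 4.9≤6.5, capacity 798≥257).
#3: not dominated.
#4: not dominated (best capacity).
#5: dominated by #4 (lead time 8≤18, unit cost 26≤57, defect rate 2.6≤7.2, capacity 873≥550).
#6: not dominated (best unit cost).
#7: not dominated (best lead time).
#8: not dominated.
#9: dominated by #4 (lead time 8≤9, unit cost 26≤33, defect rate 2.6≤4.4, capacity 873≥475).
#10: dominated by #4 (lead time 8≤23, unit cost 26≤37, defect rate 2.6≤7.2, capacity 873≥433).
Pareto-optimal: #3, #4, #6, #7, #8 → 5.

5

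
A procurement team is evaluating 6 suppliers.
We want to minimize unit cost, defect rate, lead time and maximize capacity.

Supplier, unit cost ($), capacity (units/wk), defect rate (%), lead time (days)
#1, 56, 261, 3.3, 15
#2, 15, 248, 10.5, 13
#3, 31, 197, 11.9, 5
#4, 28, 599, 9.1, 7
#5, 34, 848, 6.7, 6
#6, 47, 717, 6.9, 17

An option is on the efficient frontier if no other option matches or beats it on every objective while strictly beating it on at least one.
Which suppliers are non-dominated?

#1: not dominated (best defect rate).
#2: not dominated (best unit cost).
#3: not dominated (best lead time).
#4: not dominated.
#5: not dominated (best capacity).
#6: dominated by #5 (unit cost 34≤47, capacity 848≥717, defect rate 6.7≤6.9, lead time 6≤17).

#1, #2, #3, #4, #5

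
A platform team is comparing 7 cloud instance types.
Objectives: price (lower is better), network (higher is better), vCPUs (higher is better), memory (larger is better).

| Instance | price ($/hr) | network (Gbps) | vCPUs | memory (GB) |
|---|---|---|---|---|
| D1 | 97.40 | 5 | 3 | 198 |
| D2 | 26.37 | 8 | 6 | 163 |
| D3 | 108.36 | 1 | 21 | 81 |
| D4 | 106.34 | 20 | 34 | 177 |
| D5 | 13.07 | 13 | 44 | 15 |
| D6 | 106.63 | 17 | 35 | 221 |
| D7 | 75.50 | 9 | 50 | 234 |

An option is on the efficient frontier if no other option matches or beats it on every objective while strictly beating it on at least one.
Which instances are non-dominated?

D2, D4, D5, D6, D7

D1: dominated by D7 (price 75.50≤97.40, network 9≥5, vCPUs 50≥3, memory 234≥198).
D2: not dominated.
D3: dominated by D4 (price 106.34≤108.36, network 20≥1, vCPUs 34≥21, memory 177≥81).
D4: not dominated (best network).
D5: not dominated (best price).
D6: not dominated.
D7: not dominated (best vCPUs).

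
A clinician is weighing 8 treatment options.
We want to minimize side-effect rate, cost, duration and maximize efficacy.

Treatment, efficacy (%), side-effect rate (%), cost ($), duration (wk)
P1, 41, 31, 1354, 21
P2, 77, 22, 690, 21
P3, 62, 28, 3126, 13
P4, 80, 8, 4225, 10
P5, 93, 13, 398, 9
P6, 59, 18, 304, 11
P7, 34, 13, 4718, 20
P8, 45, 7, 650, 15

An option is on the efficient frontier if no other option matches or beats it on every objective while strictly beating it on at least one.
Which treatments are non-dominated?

P1: dominated by P2 (efficacy 77≥41, side-effect rate 22≤31, cost 690≤1354, duration 21≤21).
P2: dominated by P5 (efficacy 93≥77, side-effect rate 13≤22, cost 398≤690, duration 9≤21).
P3: dominated by P5 (efficacy 93≥62, side-effect rate 13≤28, cost 398≤3126, duration 9≤13).
P4: not dominated.
P5: not dominated (best efficacy).
P6: not dominated (best cost).
P7: dominated by P4 (efficacy 80≥34, side-effect rate 8≤13, cost 4225≤4718, duration 10≤20).
P8: not dominated (best side-effect rate).

P4, P5, P6, P8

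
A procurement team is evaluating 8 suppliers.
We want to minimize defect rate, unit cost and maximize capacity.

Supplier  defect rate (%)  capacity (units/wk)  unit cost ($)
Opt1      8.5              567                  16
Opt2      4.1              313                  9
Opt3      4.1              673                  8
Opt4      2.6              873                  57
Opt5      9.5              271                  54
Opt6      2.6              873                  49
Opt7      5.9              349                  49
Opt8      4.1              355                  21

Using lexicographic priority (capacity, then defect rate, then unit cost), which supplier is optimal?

Opt6

First maximize capacity: best is 873, kept {Opt4, Opt6}.
Then minimize defect rate: best is 2.6, kept {Opt4, Opt6}.
Then minimize unit cost: best is 49, kept {Opt6}.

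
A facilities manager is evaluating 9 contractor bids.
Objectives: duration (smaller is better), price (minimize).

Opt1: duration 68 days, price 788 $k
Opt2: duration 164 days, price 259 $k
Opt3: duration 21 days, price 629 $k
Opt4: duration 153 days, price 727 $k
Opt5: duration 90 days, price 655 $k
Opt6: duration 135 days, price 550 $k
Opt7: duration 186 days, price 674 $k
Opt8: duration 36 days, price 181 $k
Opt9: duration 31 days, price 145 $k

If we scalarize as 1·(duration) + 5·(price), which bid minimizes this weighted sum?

Opt1: 1·68 + 5·788 = 4008
Opt2: 1·164 + 5·259 = 1459
Opt3: 1·21 + 5·629 = 3166
Opt4: 1·153 + 5·727 = 3788
Opt5: 1·90 + 5·655 = 3365
Opt6: 1·135 + 5·550 = 2885
Opt7: 1·186 + 5·674 = 3556
Opt8: 1·36 + 5·181 = 941
Opt9: 1·31 + 5·145 = 756
Lowest: Opt9 at 756.

Opt9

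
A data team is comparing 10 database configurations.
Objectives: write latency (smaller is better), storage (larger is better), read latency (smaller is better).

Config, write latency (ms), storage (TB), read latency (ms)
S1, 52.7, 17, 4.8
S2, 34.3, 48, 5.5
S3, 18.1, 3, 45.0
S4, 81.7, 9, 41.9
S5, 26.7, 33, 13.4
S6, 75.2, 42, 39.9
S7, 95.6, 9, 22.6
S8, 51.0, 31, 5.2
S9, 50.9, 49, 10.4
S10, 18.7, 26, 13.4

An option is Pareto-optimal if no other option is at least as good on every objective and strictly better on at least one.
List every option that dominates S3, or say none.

S1: worse on write latency (52.7 vs 18.1).
S2: worse on write latency (34.3 vs 18.1).
S4: worse on write latency (81.7 vs 18.1).
S5: worse on write latency (26.7 vs 18.1).
S6: worse on write latency (75.2 vs 18.1).
S7: worse on write latency (95.6 vs 18.1).
S8: worse on write latency (51.0 vs 18.1).
S9: worse on write latency (50.9 vs 18.1).
S10: worse on write latency (18.7 vs 18.1).
No option dominates S3.

none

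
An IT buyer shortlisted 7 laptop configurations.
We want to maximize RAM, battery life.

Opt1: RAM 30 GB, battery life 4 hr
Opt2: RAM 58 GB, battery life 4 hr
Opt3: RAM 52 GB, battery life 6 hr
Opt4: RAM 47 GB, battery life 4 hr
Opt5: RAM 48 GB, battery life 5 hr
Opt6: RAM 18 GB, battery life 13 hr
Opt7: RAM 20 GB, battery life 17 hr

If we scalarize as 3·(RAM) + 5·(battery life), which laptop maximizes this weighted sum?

Opt2

Opt1: 3·30 + 5·4 = 110
Opt2: 3·58 + 5·4 = 194
Opt3: 3·52 + 5·6 = 186
Opt4: 3·47 + 5·4 = 161
Opt5: 3·48 + 5·5 = 169
Opt6: 3·18 + 5·13 = 119
Opt7: 3·20 + 5·17 = 145
Highest: Opt2 at 194.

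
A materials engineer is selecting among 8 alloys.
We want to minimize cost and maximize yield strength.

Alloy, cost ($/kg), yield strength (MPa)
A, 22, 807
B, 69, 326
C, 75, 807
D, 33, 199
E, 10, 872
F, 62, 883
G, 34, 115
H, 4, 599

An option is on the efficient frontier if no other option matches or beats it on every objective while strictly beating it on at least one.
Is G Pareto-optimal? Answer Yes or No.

No

A vs G: cost 22≤34, yield strength 807≥115 — A is at least as good on every objective and strictly better on at least one, so A dominates G.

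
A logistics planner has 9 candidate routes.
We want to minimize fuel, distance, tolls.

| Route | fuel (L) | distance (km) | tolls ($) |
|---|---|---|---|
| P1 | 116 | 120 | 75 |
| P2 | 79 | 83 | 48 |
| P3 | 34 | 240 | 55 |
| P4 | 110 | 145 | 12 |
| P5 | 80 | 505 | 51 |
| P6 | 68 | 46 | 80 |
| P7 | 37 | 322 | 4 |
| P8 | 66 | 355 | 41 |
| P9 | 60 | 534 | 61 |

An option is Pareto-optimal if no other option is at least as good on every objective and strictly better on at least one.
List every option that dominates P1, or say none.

P2: fuel 79≤116, distance 83≤120, tolls 48≤75 — dominates P1.
Others (P3, P4, P5, P6, P7, P8, P9) are each worse than P1 on at least one objective.

P2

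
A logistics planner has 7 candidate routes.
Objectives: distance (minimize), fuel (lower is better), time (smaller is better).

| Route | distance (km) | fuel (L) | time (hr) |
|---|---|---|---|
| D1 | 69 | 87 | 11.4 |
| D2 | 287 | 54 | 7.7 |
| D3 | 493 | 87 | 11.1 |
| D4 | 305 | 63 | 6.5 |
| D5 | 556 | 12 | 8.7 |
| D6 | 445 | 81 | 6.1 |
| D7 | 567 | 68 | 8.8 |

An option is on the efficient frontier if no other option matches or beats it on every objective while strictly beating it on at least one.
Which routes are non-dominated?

D1, D2, D4, D5, D6

D1: not dominated (best distance).
D2: not dominated.
D3: dominated by D2 (distance 287≤493, fuel 54≤87, time 7.7≤11.1).
D4: not dominated.
D5: not dominated (best fuel).
D6: not dominated (best time).
D7: dominated by D2 (distance 287≤567, fuel 54≤68, time 7.7≤8.8).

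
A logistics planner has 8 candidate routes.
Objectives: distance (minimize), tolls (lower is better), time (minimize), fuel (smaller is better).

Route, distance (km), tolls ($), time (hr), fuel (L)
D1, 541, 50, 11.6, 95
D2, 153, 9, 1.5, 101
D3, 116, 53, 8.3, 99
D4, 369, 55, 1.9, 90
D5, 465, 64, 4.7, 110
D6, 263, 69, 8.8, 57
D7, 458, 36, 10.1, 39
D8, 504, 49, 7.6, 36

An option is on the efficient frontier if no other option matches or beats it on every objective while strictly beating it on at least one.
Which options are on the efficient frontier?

D1: dominated by D7 (distance 458≤541, tolls 36≤50, time 10.1≤11.6, fuel 39≤95).
D2: not dominated (best tolls).
D3: not dominated (best distance).
D4: not dominated.
D5: dominated by D2 (distance 153≤465, tolls 9≤64, time 1.5≤4.7, fuel 101≤110).
D6: not dominated.
D7: not dominated.
D8: not dominated (best fuel).

D2, D3, D4, D6, D7, D8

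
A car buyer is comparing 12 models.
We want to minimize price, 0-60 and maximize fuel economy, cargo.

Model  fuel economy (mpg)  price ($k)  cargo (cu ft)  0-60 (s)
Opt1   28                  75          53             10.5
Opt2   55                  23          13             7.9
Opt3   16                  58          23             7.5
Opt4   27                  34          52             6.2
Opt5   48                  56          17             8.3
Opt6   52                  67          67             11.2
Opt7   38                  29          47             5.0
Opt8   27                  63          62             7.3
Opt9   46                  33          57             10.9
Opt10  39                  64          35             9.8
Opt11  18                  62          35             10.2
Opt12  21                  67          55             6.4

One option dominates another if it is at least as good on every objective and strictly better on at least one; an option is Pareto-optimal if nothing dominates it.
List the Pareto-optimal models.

Opt1: not dominated.
Opt2: not dominated (best fuel economy).
Opt3: dominated by Opt4 (fuel economy 27≥16, price 34≤58, cargo 52≥23, 0-60 6.2≤7.5).
Opt4: not dominated.
Opt5: not dominated.
Opt6: not dominated (best cargo).
Opt7: not dominated (best 0-60).
Opt8: not dominated.
Opt9: not dominated.
Opt10: not dominated.
Opt11: dominated by Opt4 (fuel economy 27≥18, price 34≤62, cargo 52≥35, 0-60 6.2≤10.2).
Opt12: not dominated.

Opt1, Opt2, Opt4, Opt5, Opt6, Opt7, Opt8, Opt9, Opt10, Opt12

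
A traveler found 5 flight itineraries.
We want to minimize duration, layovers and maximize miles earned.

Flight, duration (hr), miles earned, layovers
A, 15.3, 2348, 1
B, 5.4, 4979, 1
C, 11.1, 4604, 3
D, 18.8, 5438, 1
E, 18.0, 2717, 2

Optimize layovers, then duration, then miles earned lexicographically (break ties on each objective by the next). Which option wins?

First minimize layovers: best is 1, kept {A, B, D}.
Then minimize duration: best is 5.4, kept {B}.

B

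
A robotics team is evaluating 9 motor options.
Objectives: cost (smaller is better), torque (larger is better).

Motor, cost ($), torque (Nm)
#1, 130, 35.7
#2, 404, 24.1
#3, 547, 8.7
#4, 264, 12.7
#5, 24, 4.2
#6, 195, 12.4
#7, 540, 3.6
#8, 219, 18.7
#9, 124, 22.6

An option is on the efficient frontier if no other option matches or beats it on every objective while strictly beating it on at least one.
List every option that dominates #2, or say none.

#1

#1: cost 130≤404, torque 35.7≥24.1 — dominates #2.
Others (#3, #4, #5, #6, #7, #8, #9) are each worse than #2 on at least one objective.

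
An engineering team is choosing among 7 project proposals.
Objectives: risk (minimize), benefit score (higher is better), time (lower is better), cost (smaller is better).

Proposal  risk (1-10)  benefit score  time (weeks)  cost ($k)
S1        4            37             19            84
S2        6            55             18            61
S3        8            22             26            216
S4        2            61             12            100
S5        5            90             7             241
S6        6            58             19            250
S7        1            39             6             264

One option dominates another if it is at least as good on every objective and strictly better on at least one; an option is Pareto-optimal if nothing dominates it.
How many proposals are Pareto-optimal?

S1: not dominated.
S2: not dominated (best cost).
S3: dominated by S1 (risk 4≤8, benefit score 37≥22, time 19≤26, cost 84≤216).
S4: not dominated.
S5: not dominated (best benefit score).
S6: dominated by S4 (risk 2≤6, benefit score 61≥58, time 12≤19, cost 100≤250).
S7: not dominated (best risk).
Pareto-optimal: S1, S2, S4, S5, S7 → 5.

5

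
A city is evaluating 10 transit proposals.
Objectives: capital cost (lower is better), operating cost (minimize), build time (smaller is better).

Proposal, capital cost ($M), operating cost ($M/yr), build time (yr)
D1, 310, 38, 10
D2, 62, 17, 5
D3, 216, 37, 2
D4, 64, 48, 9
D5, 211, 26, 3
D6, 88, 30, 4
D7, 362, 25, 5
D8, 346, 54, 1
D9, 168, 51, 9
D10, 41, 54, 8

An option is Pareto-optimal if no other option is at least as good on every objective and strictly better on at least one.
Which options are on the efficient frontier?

D1: dominated by D2 (capital cost 62≤310, operating cost 17≤38, build time 5≤10).
D2: not dominated (best operating cost).
D3: not dominated.
D4: dominated by D2 (capital cost 62≤64, operating cost 17≤48, build time 5≤9).
D5: not dominated.
D6: not dominated.
D7: dominated by D2 (capital cost 62≤362, operating cost 17≤25, build time 5≤5).
D8: not dominated (best build time).
D9: dominated by D2 (capital cost 62≤168, operating cost 17≤51, build time 5≤9).
D10: not dominated (best capital cost).

D2, D3, D5, D6, D8, D10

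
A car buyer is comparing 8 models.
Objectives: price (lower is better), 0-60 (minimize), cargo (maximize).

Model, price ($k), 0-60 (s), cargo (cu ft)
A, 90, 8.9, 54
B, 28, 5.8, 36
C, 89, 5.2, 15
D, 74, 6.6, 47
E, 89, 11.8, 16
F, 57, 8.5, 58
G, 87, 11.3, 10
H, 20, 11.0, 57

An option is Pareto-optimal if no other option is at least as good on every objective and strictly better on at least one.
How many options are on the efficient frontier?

A: dominated by F (price 57≤90, 0-60 8.5≤8.9, cargo 58≥54).
B: not dominated.
C: not dominated (best 0-60).
D: not dominated.
E: dominated by B (price 28≤89, 0-60 5.8≤11.8, cargo 36≥16).
F: not dominated (best cargo).
G: dominated by B (price 28≤87, 0-60 5.8≤11.3, cargo 36≥10).
H: not dominated (best price).
Pareto-optimal: B, C, D, F, H → 5.

5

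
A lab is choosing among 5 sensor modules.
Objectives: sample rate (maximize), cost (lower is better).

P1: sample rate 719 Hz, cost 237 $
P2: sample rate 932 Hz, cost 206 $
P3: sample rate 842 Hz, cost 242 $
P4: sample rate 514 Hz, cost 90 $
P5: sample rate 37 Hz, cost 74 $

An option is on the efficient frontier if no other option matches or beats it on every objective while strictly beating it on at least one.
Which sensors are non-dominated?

P1: dominated by P2 (sample rate 932≥719, cost 206≤237).
P2: not dominated (best sample rate).
P3: dominated by P2 (sample rate 932≥842, cost 206≤242).
P4: not dominated.
P5: not dominated (best cost).

P2, P4, P5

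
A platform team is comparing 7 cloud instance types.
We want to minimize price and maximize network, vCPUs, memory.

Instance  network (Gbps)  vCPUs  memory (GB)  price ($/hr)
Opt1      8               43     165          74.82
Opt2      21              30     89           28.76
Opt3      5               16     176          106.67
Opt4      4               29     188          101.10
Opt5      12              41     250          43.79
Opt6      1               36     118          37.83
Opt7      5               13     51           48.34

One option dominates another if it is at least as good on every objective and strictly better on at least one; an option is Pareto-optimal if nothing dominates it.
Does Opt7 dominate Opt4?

Opt7 vs Opt4: Opt7 is worse on vCPUs (13 vs 29), so it does not dominate Opt4.

No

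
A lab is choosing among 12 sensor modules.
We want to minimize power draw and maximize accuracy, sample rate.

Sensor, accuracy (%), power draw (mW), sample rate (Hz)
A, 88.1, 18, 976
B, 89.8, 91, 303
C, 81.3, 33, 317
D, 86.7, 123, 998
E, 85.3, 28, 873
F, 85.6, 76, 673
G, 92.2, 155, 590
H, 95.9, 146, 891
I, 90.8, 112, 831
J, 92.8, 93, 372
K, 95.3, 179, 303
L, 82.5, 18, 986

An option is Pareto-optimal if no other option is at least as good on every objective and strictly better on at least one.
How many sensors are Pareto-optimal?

A: not dominated.
B: not dominated.
C: dominated by A (accuracy 88.1≥81.3, power draw 18≤33, sample rate 976≥317).
D: not dominated (best sample rate).
E: dominated by A (accuracy 88.1≥85.3, power draw 18≤28, sample rate 976≥873).
F: dominated by A (accuracy 88.1≥85.6, power draw 18≤76, sample rate 976≥673).
G: dominated by H (accuracy 95.9≥92.2, power draw 146≤155, sample rate 891≥590).
H: not dominated (best accuracy).
I: not dominated.
J: not dominated.
K: dominated by H (accuracy 95.9≥95.3, power draw 146≤179, sample rate 891≥303).
L: not dominated.
Pareto-optimal: A, B, D, H, I, J, L → 7.

7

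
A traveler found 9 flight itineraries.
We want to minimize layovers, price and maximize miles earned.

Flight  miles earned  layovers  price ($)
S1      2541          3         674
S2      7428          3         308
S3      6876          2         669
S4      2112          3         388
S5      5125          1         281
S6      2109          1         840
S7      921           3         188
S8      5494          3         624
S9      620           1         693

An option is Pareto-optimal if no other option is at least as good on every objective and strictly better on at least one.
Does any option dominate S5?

No

S1: worse on miles earned (2541 vs 5125).
S2: worse on layovers (3 vs 1).
S3: worse on layovers (2 vs 1).
S4: worse on miles earned (2112 vs 5125).
S6: worse on miles earned (2109 vs 5125).
S7: worse on miles earned (921 vs 5125).
S8: worse on layovers (3 vs 1).
S9: worse on miles earned (620 vs 5125).
No option is at least as good as S5 on every objective and strictly better on one.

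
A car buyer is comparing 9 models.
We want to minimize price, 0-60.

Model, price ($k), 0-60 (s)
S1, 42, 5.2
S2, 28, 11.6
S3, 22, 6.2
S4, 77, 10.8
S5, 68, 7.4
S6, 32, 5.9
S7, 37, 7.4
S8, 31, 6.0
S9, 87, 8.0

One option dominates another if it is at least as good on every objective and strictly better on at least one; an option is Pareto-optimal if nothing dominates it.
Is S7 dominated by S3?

Yes

S3 vs S7: price 22≤37, 0-60 6.2≤7.4 — S3 is at least as good on every objective with at least one strict improvement.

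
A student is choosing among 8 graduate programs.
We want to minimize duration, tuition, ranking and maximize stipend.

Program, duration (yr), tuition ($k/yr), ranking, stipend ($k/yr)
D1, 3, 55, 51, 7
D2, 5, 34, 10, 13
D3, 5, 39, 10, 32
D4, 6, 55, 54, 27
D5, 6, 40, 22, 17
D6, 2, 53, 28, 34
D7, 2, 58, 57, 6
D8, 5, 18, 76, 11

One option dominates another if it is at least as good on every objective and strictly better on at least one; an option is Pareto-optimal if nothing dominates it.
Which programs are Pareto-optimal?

D2, D3, D6, D8

D1: dominated by D6 (duration 2≤3, tuition 53≤55, ranking 28≤51, stipend 34≥7).
D2: not dominated.
D3: not dominated.
D4: dominated by D3 (duration 5≤6, tuition 39≤55, ranking 10≤54, stipend 32≥27).
D5: dominated by D3 (duration 5≤6, tuition 39≤40, ranking 10≤22, stipend 32≥17).
D6: not dominated (best stipend).
D7: dominated by D6 (duration 2≤2, tuition 53≤58, ranking 28≤57, stipend 34≥6).
D8: not dominated (best tuition).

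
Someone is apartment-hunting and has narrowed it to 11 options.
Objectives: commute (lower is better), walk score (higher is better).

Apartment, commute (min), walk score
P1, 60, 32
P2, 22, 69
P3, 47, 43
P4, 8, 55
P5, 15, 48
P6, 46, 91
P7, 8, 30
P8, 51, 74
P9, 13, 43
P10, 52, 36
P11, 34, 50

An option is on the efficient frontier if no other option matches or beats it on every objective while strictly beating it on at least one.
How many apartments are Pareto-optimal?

P1: dominated by P2 (commute 22≤60, walk score 69≥32).
P2: not dominated.
P3: dominated by P2 (commute 22≤47, walk score 69≥43).
P4: not dominated.
P5: dominated by P4 (commute 8≤15, walk score 55≥48).
P6: not dominated (best walk score).
P7: dominated by P4 (commute 8≤8, walk score 55≥30).
P8: dominated by P6 (commute 46≤51, walk score 91≥74).
P9: dominated by P4 (commute 8≤13, walk score 55≥43).
P10: dominated by P2 (commute 22≤52, walk score 69≥36).
P11: dominated by P2 (commute 22≤34, walk score 69≥50).
Pareto-optimal: P2, P4, P6 → 3.

3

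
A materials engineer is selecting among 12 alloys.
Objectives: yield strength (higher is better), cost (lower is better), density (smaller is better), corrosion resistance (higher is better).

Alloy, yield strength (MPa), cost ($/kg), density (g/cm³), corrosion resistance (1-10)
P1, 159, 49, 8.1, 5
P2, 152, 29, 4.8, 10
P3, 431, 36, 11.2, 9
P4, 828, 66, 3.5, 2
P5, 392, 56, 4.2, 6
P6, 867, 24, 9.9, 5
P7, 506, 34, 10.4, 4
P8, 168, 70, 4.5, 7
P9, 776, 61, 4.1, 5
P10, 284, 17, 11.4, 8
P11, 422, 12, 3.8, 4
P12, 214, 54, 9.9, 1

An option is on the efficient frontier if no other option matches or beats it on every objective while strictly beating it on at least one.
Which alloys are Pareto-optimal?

P1, P2, P3, P4, P5, P6, P8, P9, P10, P11

P1: not dominated.
P2: not dominated (best corrosion resistance).
P3: not dominated.
P4: not dominated (best density).
P5: not dominated.
P6: not dominated (best yield strength).
P7: dominated by P6 (yield strength 867≥506, cost 24≤34, density 9.9≤10.4, corrosion resistance 5≥4).
P8: not dominated.
P9: not dominated.
P10: not dominated.
P11: not dominated (best cost).
P12: dominated by P6 (yield strength 867≥214, cost 24≤54, density 9.9≤9.9, corrosion resistance 5≥1).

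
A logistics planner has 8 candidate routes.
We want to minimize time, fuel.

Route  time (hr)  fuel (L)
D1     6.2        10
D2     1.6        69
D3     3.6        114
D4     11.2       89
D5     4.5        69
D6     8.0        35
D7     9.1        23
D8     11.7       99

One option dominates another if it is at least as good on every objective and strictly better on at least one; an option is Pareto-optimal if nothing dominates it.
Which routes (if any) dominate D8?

D1, D2, D4, D5, D6, D7

D1: time 6.2≤11.7, fuel 10≤99 — dominates D8.
D2: time 1.6≤11.7, fuel 69≤99 — dominates D8.
D4: time 11.2≤11.7, fuel 89≤99 — dominates D8.
D5: time 4.5≤11.7, fuel 69≤99 — dominates D8.
D6: time 8.0≤11.7, fuel 35≤99 — dominates D8.
D7: time 9.1≤11.7, fuel 23≤99 — dominates D8.
Others (D3) are each worse than D8 on at least one objective.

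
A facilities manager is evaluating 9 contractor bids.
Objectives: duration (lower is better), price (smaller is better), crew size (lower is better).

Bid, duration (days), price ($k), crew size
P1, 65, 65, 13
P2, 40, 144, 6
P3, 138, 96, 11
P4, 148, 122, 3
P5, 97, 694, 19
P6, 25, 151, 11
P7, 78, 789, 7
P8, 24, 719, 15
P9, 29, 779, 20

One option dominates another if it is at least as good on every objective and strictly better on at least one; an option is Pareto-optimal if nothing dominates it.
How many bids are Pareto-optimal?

P1: not dominated (best price).
P2: not dominated.
P3: not dominated.
P4: not dominated (best crew size).
P5: dominated by P1 (duration 65≤97, price 65≤694, crew size 13≤19).
P6: not dominated.
P7: dominated by P2 (duration 40≤78, price 144≤789, crew size 6≤7).
P8: not dominated (best duration).
P9: dominated by P6 (duration 25≤29, price 151≤779, crew size 11≤20).
Pareto-optimal: P1, P2, P3, P4, P6, P8 → 6.

6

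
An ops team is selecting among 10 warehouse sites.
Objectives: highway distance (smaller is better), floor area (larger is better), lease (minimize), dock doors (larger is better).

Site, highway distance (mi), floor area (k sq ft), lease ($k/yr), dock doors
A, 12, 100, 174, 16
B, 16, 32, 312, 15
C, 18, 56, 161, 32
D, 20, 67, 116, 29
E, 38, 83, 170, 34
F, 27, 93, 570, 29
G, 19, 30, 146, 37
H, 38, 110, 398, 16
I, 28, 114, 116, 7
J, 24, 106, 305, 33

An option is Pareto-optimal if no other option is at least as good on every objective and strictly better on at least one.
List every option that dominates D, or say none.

none

A: worse on lease (174 vs 116).
B: worse on floor area (32 vs 67).
C: worse on floor area (56 vs 67).
E: worse on highway distance (38 vs 20).
F: worse on highway distance (27 vs 20).
G: worse on floor area (30 vs 67).
H: worse on highway distance (38 vs 20).
I: worse on highway distance (28 vs 20).
J: worse on highway distance (24 vs 20).
No option dominates D.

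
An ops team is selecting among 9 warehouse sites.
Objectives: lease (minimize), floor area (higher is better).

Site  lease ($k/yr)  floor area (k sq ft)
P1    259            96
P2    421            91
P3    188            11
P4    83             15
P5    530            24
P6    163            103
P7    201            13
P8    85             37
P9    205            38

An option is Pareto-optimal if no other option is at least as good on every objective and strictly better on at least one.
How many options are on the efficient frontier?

P1: dominated by P6 (lease 163≤259, floor area 103≥96).
P2: dominated by P1 (lease 259≤421, floor area 96≥91).
P3: dominated by P4 (lease 83≤188, floor area 15≥11).
P4: not dominated (best lease).
P5: dominated by P1 (lease 259≤530, floor area 96≥24).
P6: not dominated (best floor area).
P7: dominated by P4 (lease 83≤201, floor area 15≥13).
P8: not dominated.
P9: dominated by P6 (lease 163≤205, floor area 103≥38).
Pareto-optimal: P4, P6, P8 → 3.

3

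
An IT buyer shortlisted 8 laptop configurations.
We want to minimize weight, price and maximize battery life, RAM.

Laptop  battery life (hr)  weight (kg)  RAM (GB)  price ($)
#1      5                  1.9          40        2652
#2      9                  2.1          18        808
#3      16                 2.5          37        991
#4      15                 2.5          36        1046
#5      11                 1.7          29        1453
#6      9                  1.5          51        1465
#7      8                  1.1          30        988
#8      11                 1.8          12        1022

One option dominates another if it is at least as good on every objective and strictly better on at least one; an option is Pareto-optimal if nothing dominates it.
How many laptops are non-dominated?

#1: dominated by #6 (battery life 9≥5, weight 1.5≤1.9, RAM 51≥40, price 1465≤2652).
#2: not dominated (best price).
#3: not dominated (best battery life).
#4: dominated by #3 (battery life 16≥15, weight 2.5≤2.5, RAM 37≥36, price 991≤1046).
#5: not dominated.
#6: not dominated (best RAM).
#7: not dominated (best weight).
#8: not dominated.
Pareto-optimal: #2, #3, #5, #6, #7, #8 → 6.

6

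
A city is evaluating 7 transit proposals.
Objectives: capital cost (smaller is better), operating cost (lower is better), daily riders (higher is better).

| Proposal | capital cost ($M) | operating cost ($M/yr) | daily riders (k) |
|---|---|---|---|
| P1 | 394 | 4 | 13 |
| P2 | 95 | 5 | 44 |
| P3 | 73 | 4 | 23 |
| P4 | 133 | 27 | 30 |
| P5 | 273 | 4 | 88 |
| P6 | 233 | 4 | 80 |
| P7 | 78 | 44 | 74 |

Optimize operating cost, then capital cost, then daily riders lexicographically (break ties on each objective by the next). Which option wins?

First minimize operating cost: best is 4, kept {P1, P3, P5, P6}.
Then minimize capital cost: best is 73, kept {P3}.

P3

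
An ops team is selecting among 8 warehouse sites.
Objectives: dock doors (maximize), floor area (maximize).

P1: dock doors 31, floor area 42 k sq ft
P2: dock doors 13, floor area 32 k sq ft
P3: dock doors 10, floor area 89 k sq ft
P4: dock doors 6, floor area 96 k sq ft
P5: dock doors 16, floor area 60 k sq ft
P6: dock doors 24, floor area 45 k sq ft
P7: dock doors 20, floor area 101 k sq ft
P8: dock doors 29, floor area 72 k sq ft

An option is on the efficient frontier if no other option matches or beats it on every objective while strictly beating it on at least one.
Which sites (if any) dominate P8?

none

P1: worse on floor area (42 vs 72).
P2: worse on dock doors (13 vs 29).
P3: worse on dock doors (10 vs 29).
P4: worse on dock doors (6 vs 29).
P5: worse on dock doors (16 vs 29).
P6: worse on dock doors (24 vs 29).
P7: worse on dock doors (20 vs 29).
No option dominates P8.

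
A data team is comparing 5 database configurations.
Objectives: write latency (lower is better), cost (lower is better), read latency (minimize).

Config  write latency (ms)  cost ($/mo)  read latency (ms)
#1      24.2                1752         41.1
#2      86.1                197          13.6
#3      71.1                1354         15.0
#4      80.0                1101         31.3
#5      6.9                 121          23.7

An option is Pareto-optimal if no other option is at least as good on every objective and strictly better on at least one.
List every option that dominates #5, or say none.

#1: worse on write latency (24.2 vs 6.9).
#2: worse on write latency (86.1 vs 6.9).
#3: worse on write latency (71.1 vs 6.9).
#4: worse on write latency (80.0 vs 6.9).
No option dominates #5.

none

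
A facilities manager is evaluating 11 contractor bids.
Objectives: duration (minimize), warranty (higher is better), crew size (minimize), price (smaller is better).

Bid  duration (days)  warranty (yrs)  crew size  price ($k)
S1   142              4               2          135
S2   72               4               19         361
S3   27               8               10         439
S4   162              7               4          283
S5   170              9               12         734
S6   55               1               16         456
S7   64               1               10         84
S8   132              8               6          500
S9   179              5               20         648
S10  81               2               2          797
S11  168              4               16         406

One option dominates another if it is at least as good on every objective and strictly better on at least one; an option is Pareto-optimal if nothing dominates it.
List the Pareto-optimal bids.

S1, S2, S3, S4, S5, S7, S8, S10

S1: not dominated.
S2: not dominated.
S3: not dominated (best duration).
S4: not dominated.
S5: not dominated (best warranty).
S6: dominated by S3 (duration 27≤55, warranty 8≥1, crew size 10≤16, price 439≤456).
S7: not dominated (best price).
S8: not dominated.
S9: dominated by S3 (duration 27≤179, warranty 8≥5, crew size 10≤20, price 439≤648).
S10: not dominated.
S11: dominated by S1 (duration 142≤168, warranty 4≥4, crew size 2≤16, price 135≤406).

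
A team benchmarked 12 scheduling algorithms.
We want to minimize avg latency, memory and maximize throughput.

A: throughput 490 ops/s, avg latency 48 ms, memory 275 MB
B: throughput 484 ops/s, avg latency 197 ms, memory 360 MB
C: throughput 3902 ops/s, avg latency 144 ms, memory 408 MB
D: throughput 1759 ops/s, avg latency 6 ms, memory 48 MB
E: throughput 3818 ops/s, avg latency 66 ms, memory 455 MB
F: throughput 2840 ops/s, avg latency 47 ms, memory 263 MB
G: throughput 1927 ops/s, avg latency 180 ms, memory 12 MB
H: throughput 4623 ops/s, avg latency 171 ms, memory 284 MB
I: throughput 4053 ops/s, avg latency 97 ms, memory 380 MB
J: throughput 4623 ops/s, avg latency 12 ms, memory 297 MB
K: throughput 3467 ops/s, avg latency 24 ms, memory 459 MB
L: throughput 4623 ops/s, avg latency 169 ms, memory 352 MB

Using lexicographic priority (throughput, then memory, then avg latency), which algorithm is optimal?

First maximize throughput: best is 4623, kept {H, J, L}.
Then minimize memory: best is 284, kept {H}.

H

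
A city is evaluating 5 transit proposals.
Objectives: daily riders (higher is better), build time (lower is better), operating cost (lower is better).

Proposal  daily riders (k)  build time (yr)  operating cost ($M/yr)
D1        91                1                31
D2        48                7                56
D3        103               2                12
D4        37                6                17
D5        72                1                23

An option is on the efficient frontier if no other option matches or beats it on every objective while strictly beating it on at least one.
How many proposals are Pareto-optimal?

D1: not dominated.
D2: dominated by D1 (daily riders 91≥48, build time 1≤7, operating cost 31≤56).
D3: not dominated (best daily riders).
D4: dominated by D3 (daily riders 103≥37, build time 2≤6, operating cost 12≤17).
D5: not dominated.
Pareto-optimal: D1, D3, D5 → 3.

3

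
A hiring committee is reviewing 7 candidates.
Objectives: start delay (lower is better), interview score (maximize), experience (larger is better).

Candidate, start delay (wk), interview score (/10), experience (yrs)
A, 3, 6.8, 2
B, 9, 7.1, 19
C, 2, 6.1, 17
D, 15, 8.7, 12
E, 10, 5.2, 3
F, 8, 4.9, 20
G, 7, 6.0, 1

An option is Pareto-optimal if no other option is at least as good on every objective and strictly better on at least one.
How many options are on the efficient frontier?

A: not dominated.
B: not dominated.
C: not dominated (best start delay).
D: not dominated (best interview score).
E: dominated by B (start delay 9≤10, interview score 7.1≥5.2, experience 19≥3).
F: not dominated (best experience).
G: dominated by A (start delay 3≤7, interview score 6.8≥6.0, experience 2≥1).
Pareto-optimal: A, B, C, D, F → 5.

5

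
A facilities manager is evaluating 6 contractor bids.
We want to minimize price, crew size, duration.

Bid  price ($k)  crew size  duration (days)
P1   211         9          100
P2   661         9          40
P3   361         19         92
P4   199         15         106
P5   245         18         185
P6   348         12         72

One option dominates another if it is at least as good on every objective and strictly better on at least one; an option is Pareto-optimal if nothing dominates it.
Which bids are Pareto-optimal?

P1: not dominated.
P2: not dominated (best duration).
P3: dominated by P6 (price 348≤361, crew size 12≤19, duration 72≤92).
P4: not dominated (best price).
P5: dominated by P1 (price 211≤245, crew size 9≤18, duration 100≤185).
P6: not dominated.

P1, P2, P4, P6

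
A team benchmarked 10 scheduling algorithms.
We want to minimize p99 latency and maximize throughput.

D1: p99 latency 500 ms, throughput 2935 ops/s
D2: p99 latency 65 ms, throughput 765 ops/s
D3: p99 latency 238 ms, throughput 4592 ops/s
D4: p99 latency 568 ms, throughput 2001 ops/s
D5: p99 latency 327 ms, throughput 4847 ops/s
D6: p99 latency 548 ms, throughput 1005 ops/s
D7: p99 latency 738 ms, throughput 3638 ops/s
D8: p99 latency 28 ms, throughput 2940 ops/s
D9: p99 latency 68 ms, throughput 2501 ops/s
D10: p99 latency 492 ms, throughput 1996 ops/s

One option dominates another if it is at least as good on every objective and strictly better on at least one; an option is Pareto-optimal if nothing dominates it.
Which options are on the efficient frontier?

D3, D5, D8

D1: dominated by D3 (p99 latency 238≤500, throughput 4592≥2935).
D2: dominated by D8 (p99 latency 28≤65, throughput 2940≥765).
D3: not dominated.
D4: dominated by D1 (p99 latency 500≤568, throughput 2935≥2001).
D5: not dominated (best throughput).
D6: dominated by D1 (p99 latency 500≤548, throughput 2935≥1005).
D7: dominated by D3 (p99 latency 238≤738, throughput 4592≥3638).
D8: not dominated (best p99 latency).
D9: dominated by D8 (p99 latency 28≤68, throughput 2940≥2501).
D10: dominated by D3 (p99 latency 238≤492, throughput 4592≥1996).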